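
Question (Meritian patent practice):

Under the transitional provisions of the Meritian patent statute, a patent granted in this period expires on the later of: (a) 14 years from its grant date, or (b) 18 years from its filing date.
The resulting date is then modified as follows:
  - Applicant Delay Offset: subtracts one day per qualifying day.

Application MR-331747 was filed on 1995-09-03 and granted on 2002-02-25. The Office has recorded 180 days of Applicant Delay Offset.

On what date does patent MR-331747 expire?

(a) grant + 14 years → 25 February 2016.
(b) filing + 18 years → 3 September 2013.
Later of the two: 25 February 2016.
Applicant Delay Offset: −180 days → 29 August 2015.

2015-08-29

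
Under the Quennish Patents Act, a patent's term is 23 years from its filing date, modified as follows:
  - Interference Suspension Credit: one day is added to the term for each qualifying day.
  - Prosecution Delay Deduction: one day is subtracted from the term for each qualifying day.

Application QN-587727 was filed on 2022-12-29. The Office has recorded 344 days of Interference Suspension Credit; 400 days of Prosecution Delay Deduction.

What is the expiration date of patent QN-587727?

Base term: filing date + 23 years → 29 December 2045.
Interference Suspension Credit: +344 days → 8 December 2046.
Prosecution Delay Deduction: −400 days → 3 November 2045.

November 3, 2045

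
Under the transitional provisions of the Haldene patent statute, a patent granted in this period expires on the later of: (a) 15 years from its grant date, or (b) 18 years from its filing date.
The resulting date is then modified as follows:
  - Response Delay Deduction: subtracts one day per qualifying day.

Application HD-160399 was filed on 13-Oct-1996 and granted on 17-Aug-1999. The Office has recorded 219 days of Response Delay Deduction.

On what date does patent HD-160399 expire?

2014-03-08

(a) grant + 15 years → 17 August 2014.
(b) filing + 18 years → 13 October 2014.
Later of the two: 13 October 2014.
Response Delay Deduction: −219 days → 8 March 2014.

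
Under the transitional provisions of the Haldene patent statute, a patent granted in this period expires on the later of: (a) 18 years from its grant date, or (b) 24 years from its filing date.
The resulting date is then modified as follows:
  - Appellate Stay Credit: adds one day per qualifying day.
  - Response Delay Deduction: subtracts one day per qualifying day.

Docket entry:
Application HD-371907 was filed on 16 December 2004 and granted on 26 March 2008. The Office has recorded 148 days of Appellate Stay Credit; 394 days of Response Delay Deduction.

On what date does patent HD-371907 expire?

(a) grant + 18 years → 26 March 2026.
(b) filing + 24 years → 16 December 2028.
Later of the two: 16 December 2028.
Appellate Stay Credit: +148 days → 13 May 2029.
Response Delay Deduction: −394 days → 14 April 2028.

2028-04-14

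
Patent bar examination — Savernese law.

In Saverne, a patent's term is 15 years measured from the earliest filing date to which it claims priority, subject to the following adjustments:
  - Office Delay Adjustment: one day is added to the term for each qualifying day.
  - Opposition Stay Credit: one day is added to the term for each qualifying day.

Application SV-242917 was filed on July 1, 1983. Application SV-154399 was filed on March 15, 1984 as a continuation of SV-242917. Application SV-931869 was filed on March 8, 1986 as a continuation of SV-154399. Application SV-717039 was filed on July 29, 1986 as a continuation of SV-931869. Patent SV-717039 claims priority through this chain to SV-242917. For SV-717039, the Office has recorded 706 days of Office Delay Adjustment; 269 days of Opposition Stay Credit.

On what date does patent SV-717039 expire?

2001-03-02

Earliest priority filing: 1 July 1983.
Base term: 1 July 1983 + 15 years → 1 July 1998.
Office Delay Adjustment: +706 days → 6 June 2000.
Opposition Stay Credit: +269 days → 2 March 2001.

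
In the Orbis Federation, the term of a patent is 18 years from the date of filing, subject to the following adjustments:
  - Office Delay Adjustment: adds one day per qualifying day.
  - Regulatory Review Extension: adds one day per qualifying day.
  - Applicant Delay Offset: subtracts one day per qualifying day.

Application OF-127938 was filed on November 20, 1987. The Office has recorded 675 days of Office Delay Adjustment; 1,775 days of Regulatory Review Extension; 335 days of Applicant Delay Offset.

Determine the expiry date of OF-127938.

2011-09-05

Base term: filing date + 18 years → 20 November 2005.
Office Delay Adjustment: +675 days → 26 September 2007.
Regulatory Review Extension: +1775 days → 5 August 2012.
Applicant Delay Offset: −335 days → 5 September 2011.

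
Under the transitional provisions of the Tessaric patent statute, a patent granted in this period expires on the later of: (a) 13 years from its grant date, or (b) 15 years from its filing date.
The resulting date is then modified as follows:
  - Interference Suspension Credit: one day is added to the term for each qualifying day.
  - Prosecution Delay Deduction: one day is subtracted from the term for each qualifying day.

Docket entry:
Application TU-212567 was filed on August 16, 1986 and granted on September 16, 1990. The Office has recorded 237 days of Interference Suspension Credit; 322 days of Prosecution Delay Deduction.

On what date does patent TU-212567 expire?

(a) grant + 13 years → 16 September 2003.
(b) filing + 15 years → 16 August 2001.
Later of the two: 16 September 2003.
Interference Suspension Credit: +237 days → 10 May 2004.
Prosecution Delay Deduction: −322 days → 23 June 2003.

2003-06-23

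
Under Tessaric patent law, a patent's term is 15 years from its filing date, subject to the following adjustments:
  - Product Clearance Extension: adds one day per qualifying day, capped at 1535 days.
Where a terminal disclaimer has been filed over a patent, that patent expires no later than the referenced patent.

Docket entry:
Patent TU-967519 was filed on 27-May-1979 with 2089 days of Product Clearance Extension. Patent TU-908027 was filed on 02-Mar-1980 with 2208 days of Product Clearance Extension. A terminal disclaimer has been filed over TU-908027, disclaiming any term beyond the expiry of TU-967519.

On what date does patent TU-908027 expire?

1998-08-09

Natural term of TU-908027:
  Base: filing + 15 years → 2 March 1995.
  Product Clearance Extension: 2208 days claimed exceeds the 1535-day cap, so +1535 days → 15 May 1999.
Expiry of referenced patent TU-967519:
  Base: filing + 15 years → 27 May 1994.
  Product Clearance Extension: 2089 days claimed exceeds the 1535-day cap, so +1535 days → 9 August 1998.
Terminal disclaimer: TU-908027 expires on the earlier of 15 May 1999 and 9 August 1998.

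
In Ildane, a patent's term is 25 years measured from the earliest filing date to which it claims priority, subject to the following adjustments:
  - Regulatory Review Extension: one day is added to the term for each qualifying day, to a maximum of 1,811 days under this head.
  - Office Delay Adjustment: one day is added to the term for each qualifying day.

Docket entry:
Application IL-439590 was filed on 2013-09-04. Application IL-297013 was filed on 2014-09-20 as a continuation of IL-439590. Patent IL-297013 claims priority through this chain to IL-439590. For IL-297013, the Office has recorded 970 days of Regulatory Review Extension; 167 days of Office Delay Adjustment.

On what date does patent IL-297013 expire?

Earliest priority filing: 4 September 2013.
Base term: 4 September 2013 + 25 years → 4 September 2038.
Regulatory Review Extension: 970 days (within the 1811-day cap) → +970 days → 1 May 2041.
Office Delay Adjustment: +167 days → 15 October 2041.

October 15, 2041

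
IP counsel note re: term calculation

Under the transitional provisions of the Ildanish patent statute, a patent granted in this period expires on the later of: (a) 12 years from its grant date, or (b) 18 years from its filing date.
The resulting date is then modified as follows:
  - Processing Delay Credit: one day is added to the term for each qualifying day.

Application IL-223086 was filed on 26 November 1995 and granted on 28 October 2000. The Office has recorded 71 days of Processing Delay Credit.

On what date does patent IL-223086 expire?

(a) grant + 12 years → 28 October 2012.
(b) filing + 18 years → 26 November 2013.
Later of the two: 26 November 2013.
Processing Delay Credit: +71 days → 5 February 2014.

2014-02-05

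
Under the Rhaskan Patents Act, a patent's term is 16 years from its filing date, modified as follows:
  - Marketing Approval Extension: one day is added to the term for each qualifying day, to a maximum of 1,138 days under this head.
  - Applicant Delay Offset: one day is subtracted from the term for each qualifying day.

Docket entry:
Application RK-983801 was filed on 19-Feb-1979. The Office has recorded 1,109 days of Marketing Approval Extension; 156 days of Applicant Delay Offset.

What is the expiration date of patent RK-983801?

September 29, 1997

Base term: filing date + 16 years → 19 February 1995.
Marketing Approval Extension: 1109 days (within the 1138-day cap) → +1109 days → 4 March 1998.
Applicant Delay Offset: −156 days → 29 September 1997.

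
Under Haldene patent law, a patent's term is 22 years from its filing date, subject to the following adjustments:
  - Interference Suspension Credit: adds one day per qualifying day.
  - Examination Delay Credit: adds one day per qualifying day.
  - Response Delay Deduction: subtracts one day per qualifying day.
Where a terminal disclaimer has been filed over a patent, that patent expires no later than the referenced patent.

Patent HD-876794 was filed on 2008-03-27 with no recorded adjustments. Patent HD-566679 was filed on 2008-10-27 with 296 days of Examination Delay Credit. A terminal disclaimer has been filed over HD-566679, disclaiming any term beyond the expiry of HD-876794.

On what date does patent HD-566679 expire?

Natural term of HD-566679:
  Base: filing + 22 years → 27 October 2030.
  Examination Delay Credit: +296 days → 19 August 2031.
Expiry of referenced patent HD-876794:
  Base: filing + 22 years → 27 March 2030.
Terminal disclaimer: HD-566679 expires on the earlier of 19 August 2031 and 27 March 2030.

March 27, 2030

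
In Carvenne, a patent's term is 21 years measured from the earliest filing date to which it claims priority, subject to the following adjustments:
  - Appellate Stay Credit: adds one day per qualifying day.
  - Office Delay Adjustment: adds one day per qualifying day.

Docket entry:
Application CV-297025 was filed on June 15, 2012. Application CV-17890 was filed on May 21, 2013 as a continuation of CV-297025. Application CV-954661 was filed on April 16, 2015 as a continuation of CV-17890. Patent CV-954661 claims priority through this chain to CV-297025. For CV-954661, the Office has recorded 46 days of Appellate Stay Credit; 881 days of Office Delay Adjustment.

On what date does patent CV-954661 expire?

Earliest priority filing: 15 June 2012.
Base term: 15 June 2012 + 21 years → 15 June 2033.
Appellate Stay Credit: +46 days → 31 July 2033.
Office Delay Adjustment: +881 days → 29 December 2035.

2035-12-29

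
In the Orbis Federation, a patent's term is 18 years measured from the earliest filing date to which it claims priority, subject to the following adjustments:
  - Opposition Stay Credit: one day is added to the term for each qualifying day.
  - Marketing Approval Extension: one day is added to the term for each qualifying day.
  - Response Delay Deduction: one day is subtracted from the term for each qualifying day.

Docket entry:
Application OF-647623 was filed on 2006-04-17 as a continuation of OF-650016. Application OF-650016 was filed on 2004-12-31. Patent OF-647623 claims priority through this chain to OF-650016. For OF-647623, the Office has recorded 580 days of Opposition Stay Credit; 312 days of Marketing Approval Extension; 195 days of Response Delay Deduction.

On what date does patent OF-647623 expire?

Earliest priority filing: 31 December 2004.
Base term: 31 December 2004 + 18 years → 31 December 2022.
Opposition Stay Credit: +580 days → 2 August 2024.
Marketing Approval Extension: +312 days → 10 June 2025.
Response Delay Deduction: −195 days → 27 November 2024.

November 27, 2024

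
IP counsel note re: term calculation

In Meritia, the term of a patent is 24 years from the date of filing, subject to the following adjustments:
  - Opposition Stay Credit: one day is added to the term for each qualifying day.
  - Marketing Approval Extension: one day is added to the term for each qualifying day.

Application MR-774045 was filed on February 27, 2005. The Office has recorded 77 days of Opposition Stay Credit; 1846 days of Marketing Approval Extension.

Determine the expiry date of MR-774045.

Base term: filing date + 24 years → 27 February 2029.
Opposition Stay Credit: +77 days → 15 May 2029.
Marketing Approval Extension: +1846 days → 4 June 2034.

June 4, 2034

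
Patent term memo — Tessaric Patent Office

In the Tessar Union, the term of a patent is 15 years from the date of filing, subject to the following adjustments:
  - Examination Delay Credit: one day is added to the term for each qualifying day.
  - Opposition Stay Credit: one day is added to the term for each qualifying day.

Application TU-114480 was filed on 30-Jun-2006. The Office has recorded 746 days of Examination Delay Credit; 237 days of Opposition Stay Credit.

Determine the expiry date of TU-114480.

Base term: filing date + 15 years → 30 June 2021.
Examination Delay Credit: +746 days → 16 July 2023.
Opposition Stay Credit: +237 days → 9 March 2024.

2024-03-09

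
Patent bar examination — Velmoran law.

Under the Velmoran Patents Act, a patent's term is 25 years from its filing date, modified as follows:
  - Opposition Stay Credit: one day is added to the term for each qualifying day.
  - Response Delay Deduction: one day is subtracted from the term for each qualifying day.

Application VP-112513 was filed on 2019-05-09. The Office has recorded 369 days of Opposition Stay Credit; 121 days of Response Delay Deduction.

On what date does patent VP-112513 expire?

January 12, 2045

Base term: filing date + 25 years → 9 May 2044.
Opposition Stay Credit: +369 days → 13 May 2045.
Response Delay Deduction: −121 days → 12 January 2045.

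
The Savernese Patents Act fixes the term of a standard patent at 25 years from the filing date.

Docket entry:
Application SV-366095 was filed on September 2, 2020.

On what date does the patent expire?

Filing date + 25 years → 2 September 2045.

2045-09-02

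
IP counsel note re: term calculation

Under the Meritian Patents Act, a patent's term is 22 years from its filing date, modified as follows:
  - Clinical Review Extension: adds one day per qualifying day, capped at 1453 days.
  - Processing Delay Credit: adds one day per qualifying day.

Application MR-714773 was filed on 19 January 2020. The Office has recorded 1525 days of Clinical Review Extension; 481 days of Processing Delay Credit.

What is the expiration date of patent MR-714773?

May 7, 2047

Base term: filing date + 22 years → 19 January 2042.
Clinical Review Extension: 1525 days claimed exceeds the 1453-day cap, so +1453 days → 11 January 2046.
Processing Delay Credit: +481 days → 7 May 2047.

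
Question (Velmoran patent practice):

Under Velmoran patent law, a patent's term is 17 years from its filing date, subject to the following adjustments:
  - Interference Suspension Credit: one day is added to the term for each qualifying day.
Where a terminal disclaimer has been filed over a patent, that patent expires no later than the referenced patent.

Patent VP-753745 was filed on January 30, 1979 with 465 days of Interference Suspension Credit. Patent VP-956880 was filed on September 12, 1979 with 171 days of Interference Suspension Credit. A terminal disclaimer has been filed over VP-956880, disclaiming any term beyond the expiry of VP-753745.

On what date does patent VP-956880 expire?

Natural term of VP-956880:
  Base: filing + 17 years → 12 September 1996.
  Interference Suspension Credit: +171 days → 2 March 1997.
Expiry of referenced patent VP-753745:
  Base: filing + 17 years → 30 January 1996.
  Interference Suspension Credit: +465 days → 9 May 1997.
Terminal disclaimer: VP-956880 expires on the earlier of 2 March 1997 and 9 May 1997.

1997-03-02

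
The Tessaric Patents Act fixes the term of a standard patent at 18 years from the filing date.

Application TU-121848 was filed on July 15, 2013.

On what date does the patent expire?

Filing date + 18 years → 15 July 2031.

July 15, 2031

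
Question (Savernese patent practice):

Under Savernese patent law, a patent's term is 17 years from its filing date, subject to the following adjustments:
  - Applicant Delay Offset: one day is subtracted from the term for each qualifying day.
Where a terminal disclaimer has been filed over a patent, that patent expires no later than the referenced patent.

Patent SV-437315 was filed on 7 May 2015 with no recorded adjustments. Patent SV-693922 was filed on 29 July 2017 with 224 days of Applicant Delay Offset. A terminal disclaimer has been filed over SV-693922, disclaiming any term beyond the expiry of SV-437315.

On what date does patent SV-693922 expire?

2032-05-07

Natural term of SV-693922:
  Base: filing + 17 years → 29 July 2034.
  Applicant Delay Offset: −224 days → 17 December 2033.
Expiry of referenced patent SV-437315:
  Base: filing + 17 years → 7 May 2032.
Terminal disclaimer: SV-693922 expires on the earlier of 17 December 2033 and 7 May 2032.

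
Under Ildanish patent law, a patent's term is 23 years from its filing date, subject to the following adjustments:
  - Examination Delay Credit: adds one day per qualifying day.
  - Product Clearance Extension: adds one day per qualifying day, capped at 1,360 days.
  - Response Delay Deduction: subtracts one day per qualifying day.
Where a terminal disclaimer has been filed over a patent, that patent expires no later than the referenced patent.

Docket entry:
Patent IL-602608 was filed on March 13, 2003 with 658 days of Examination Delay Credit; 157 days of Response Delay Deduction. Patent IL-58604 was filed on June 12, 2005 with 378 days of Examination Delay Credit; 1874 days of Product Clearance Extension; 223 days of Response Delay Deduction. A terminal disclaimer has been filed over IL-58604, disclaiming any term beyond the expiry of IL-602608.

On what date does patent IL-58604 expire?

July 27, 2027

Natural term of IL-58604:
  Base: filing + 23 years → 12 June 2028.
  Examination Delay Credit: +378 days → 25 June 2029.
  Product Clearance Extension: 1874 days claimed exceeds the 1360-day cap, so +1360 days → 16 March 2033.
  Response Delay Deduction: −223 days → 5 August 2032.
Expiry of referenced patent IL-602608:
  Base: filing + 23 years → 13 March 2026.
  Examination Delay Credit: +658 days → 31 December 2027.
  Response Delay Deduction: −157 days → 27 July 2027.
Terminal disclaimer: IL-58604 expires on the earlier of 5 August 2032 and 27 July 2027.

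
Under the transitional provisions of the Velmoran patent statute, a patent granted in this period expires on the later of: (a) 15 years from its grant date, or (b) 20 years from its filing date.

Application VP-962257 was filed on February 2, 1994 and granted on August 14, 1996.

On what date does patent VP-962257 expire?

February 2, 2014

(a) grant + 15 years → 14 August 2011.
(b) filing + 20 years → 2 February 2014.
Later of the two: 2 February 2014.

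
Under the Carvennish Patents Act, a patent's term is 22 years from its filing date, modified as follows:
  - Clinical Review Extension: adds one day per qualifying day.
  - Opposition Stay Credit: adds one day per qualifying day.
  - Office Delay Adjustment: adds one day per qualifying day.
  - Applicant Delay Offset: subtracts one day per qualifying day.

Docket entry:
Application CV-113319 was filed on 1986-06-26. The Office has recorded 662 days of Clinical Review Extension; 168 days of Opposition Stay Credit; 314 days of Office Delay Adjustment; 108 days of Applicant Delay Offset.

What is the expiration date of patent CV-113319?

April 28, 2011

Base term: filing date + 22 years → 26 June 2008.
Clinical Review Extension: +662 days → 19 April 2010.
Opposition Stay Credit: +168 days → 4 October 2010.
Office Delay Adjustment: +314 days → 14 August 2011.
Applicant Delay Offset: −108 days → 28 April 2011.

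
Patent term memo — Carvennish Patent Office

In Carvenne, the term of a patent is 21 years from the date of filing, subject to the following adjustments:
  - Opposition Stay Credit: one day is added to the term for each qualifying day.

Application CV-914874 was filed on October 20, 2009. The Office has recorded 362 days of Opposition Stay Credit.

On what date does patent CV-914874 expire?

October 17, 2031

Base term: filing date + 21 years → 20 October 2030.
Opposition Stay Credit: +362 days → 17 October 2031.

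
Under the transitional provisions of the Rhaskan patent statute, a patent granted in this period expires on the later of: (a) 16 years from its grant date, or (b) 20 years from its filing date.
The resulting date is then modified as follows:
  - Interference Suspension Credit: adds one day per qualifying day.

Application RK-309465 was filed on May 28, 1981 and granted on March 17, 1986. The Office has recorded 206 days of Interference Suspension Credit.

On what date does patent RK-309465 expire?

October 9, 2002

(a) grant + 16 years → 17 March 2002.
(b) filing + 20 years → 28 May 2001.
Later of the two: 17 March 2002.
Interference Suspension Credit: +206 days → 9 October 2002.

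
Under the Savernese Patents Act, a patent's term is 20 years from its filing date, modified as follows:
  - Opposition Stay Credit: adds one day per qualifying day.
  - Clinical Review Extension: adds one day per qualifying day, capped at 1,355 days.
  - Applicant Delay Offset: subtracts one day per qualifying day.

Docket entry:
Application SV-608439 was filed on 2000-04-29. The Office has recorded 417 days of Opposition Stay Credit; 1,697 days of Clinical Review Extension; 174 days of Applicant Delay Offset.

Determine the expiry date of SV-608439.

Base term: filing date + 20 years → 29 April 2020.
Opposition Stay Credit: +417 days → 20 June 2021.
Clinical Review Extension: 1697 days claimed exceeds the 1355-day cap, so +1355 days → 6 March 2025.
Applicant Delay Offset: −174 days → 13 September 2024.

2024-09-13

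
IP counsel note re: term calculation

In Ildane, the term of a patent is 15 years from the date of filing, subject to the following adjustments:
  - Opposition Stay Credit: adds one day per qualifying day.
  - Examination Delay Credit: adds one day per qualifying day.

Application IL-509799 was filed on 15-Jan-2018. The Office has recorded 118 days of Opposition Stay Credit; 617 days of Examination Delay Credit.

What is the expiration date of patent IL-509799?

Base term: filing date + 15 years → 15 January 2033.
Opposition Stay Credit: +118 days → 13 May 2033.
Examination Delay Credit: +617 days → 20 January 2035.

2035-01-20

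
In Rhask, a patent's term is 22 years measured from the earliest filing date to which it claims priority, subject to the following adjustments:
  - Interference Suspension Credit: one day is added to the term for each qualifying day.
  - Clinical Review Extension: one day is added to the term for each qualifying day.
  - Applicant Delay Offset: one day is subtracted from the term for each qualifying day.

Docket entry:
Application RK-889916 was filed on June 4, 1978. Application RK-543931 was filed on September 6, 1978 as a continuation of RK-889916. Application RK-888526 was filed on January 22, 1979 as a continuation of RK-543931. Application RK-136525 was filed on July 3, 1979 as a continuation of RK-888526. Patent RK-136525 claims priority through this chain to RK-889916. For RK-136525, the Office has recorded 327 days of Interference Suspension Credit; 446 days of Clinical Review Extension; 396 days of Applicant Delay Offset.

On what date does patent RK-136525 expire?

June 16, 2001

Earliest priority filing: 4 June 1978.
Base term: 4 June 1978 + 22 years → 4 June 2000.
Interference Suspension Credit: +327 days → 27 April 2001.
Clinical Review Extension: +446 days → 17 July 2002.
Applicant Delay Offset: −396 days → 16 June 2001.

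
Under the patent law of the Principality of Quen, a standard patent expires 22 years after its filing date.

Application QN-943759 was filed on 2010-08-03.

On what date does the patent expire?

Filing date + 22 years → 3 August 2032.

2032-08-03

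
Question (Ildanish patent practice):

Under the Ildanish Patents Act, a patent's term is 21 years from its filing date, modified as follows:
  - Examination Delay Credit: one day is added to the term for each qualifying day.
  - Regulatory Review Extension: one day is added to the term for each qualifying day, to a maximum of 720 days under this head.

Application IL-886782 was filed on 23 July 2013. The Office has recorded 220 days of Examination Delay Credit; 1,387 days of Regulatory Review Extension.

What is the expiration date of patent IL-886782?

February 17, 2037

Base term: filing date + 21 years → 23 July 2034.
Examination Delay Credit: +220 days → 28 February 2035.
Regulatory Review Extension: 1387 days claimed exceeds the 720-day cap, so +720 days → 17 February 2037.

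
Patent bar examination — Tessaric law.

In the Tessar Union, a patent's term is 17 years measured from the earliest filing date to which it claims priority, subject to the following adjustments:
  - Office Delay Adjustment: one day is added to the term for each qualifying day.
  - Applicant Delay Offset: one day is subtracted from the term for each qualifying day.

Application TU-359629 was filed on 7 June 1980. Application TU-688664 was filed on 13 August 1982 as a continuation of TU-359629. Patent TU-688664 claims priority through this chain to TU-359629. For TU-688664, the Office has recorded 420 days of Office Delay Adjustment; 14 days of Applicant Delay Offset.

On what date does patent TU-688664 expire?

1998-07-18

Earliest priority filing: 7 June 1980.
Base term: 7 June 1980 + 17 years → 7 June 1997.
Office Delay Adjustment: +420 days → 1 August 1998.
Applicant Delay Offset: −14 days → 18 July 1998.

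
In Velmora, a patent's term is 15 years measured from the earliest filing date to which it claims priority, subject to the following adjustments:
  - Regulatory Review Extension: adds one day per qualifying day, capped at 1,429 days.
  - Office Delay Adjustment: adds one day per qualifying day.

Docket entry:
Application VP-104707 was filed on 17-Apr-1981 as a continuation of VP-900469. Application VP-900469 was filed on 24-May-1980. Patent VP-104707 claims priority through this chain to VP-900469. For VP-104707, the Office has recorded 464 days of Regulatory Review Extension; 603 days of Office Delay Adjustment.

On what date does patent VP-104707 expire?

Earliest priority filing: 24 May 1980.
Base term: 24 May 1980 + 15 years → 24 May 1995.
Regulatory Review Extension: 464 days (within the 1429-day cap) → +464 days → 30 August 1996.
Office Delay Adjustment: +603 days → 25 April 1998.

April 25, 1998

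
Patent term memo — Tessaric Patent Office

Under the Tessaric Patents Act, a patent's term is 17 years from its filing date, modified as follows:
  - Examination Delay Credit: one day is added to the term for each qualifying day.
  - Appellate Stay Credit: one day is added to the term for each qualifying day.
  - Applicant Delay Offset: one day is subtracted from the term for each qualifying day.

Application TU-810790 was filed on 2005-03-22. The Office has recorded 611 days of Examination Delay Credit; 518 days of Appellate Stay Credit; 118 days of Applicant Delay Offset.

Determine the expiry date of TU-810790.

December 27, 2024

Base term: filing date + 17 years → 22 March 2022.
Examination Delay Credit: +611 days → 23 November 2023.
Appellate Stay Credit: +518 days → 24 April 2025.
Applicant Delay Offset: −118 days → 27 December 2024.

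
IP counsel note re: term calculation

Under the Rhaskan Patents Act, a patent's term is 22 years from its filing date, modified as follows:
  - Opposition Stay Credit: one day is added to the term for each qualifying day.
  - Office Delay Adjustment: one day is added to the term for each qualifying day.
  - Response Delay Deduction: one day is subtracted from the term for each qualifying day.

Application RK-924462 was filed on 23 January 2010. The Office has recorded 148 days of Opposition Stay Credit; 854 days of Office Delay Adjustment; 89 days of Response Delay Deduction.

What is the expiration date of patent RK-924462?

Base term: filing date + 22 years → 23 January 2032.
Opposition Stay Credit: +148 days → 19 June 2032.
Office Delay Adjustment: +854 days → 21 October 2034.
Response Delay Deduction: −89 days → 24 July 2034.

July 24, 2034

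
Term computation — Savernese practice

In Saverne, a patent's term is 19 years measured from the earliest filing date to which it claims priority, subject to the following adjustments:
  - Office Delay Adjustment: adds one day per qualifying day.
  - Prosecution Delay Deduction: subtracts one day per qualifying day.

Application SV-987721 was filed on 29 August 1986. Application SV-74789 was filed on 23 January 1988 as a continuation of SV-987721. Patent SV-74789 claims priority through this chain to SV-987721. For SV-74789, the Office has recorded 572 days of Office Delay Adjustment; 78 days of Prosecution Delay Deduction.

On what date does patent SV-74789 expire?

Earliest priority filing: 29 August 1986.
Base term: 29 August 1986 + 19 years → 29 August 2005.
Office Delay Adjustment: +572 days → 24 March 2007.
Prosecution Delay Deduction: −78 days → 5 January 2007.

2007-01-05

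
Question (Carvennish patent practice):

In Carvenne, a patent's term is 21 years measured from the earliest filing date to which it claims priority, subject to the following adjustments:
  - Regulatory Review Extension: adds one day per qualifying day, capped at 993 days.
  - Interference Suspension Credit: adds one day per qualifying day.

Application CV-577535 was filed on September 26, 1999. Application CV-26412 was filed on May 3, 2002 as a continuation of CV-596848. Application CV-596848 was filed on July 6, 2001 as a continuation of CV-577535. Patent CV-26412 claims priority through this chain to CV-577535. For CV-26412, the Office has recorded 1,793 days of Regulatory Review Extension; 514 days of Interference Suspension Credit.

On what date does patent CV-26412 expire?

Earliest priority filing: 26 September 1999.
Base term: 26 September 1999 + 21 years → 26 September 2020.
Regulatory Review Extension: 1793 days claimed exceeds the 993-day cap, so +993 days → 16 June 2023.
Interference Suspension Credit: +514 days → 11 November 2024.

2024-11-11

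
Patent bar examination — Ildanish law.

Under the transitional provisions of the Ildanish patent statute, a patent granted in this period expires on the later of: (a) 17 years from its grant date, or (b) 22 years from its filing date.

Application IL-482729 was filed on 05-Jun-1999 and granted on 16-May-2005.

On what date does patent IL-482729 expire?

May 16, 2022

(a) grant + 17 years → 16 May 2022.
(b) filing + 22 years → 5 June 2021.
Later of the two: 16 May 2022.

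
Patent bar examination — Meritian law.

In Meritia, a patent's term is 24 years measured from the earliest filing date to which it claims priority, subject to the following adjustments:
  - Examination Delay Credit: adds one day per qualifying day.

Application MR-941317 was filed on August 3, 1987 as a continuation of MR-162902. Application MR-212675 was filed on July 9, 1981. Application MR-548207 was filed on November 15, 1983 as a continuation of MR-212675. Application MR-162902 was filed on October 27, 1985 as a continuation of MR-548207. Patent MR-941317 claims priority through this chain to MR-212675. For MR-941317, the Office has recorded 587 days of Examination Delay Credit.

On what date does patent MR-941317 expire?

Earliest priority filing: 9 July 1981.
Base term: 9 July 1981 + 24 years → 9 July 2005.
Examination Delay Credit: +587 days → 16 February 2007.

2007-02-16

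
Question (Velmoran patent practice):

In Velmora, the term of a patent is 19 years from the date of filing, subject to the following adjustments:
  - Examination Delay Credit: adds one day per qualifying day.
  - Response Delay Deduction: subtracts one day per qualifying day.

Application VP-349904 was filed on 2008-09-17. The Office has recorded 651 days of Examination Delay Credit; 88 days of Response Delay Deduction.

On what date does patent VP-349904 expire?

Base term: filing date + 19 years → 17 September 2027.
Examination Delay Credit: +651 days → 29 June 2029.
Response Delay Deduction: −88 days → 2 April 2029.

2029-04-02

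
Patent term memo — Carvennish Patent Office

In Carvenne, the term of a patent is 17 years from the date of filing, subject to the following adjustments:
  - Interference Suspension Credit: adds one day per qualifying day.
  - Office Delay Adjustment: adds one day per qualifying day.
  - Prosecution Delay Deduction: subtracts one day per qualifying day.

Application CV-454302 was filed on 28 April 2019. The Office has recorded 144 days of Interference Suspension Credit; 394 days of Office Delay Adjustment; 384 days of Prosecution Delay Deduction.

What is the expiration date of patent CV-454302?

Base term: filing date + 17 years → 28 April 2036.
Interference Suspension Credit: +144 days → 19 September 2036.
Office Delay Adjustment: +394 days → 18 October 2037.
Prosecution Delay Deduction: −384 days → 29 September 2036.

2036-09-29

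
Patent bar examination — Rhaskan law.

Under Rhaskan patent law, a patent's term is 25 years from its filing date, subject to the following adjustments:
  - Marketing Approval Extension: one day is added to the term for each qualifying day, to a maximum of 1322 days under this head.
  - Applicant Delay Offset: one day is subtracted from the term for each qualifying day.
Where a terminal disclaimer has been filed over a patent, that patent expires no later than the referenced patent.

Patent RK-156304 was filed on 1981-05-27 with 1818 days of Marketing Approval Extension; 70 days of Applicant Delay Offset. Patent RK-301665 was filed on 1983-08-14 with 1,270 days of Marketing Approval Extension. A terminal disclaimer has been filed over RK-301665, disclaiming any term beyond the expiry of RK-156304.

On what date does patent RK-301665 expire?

Natural term of RK-301665:
  Base: filing + 25 years → 14 August 2008.
  Marketing Approval Extension: 1270 days (within the 1322-day cap) → +1270 days → 5 February 2012.
Expiry of referenced patent RK-156304:
  Base: filing + 25 years → 27 May 2006.
  Marketing Approval Extension: 1818 days claimed exceeds the 1322-day cap, so +1322 days → 8 January 2010.
  Applicant Delay Offset: −70 days → 30 October 2009.
Terminal disclaimer: RK-301665 expires on the earlier of 5 February 2012 and 30 October 2009.

2009-10-30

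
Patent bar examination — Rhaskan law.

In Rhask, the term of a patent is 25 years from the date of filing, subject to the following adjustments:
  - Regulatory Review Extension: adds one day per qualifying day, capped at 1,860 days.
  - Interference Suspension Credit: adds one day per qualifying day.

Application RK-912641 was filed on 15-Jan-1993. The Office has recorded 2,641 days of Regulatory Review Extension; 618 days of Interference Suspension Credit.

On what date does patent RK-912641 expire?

October 28, 2024

Base term: filing date + 25 years → 15 January 2018.
Regulatory Review Extension: 2641 days claimed exceeds the 1860-day cap, so +1860 days → 18 February 2023.
Interference Suspension Credit: +618 days → 28 October 2024.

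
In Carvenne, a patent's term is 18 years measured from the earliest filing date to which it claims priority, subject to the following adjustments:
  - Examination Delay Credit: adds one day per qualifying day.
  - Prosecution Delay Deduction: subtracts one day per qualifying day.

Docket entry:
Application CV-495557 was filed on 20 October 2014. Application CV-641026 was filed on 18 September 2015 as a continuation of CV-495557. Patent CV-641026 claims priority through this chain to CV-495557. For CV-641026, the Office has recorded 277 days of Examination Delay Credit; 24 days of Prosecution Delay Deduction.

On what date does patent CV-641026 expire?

June 30, 2033

Earliest priority filing: 20 October 2014.
Base term: 20 October 2014 + 18 years → 20 October 2032.
Examination Delay Credit: +277 days → 24 July 2033.
Prosecution Delay Deduction: −24 days → 30 June 2033.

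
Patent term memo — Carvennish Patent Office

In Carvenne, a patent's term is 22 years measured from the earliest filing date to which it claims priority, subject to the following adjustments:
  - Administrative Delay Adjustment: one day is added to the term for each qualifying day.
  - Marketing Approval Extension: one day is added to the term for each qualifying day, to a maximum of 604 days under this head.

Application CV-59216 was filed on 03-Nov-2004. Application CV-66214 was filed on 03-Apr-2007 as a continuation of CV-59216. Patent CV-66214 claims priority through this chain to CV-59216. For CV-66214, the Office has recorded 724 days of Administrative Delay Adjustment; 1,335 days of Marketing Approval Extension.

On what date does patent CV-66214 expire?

June 23, 2030

Earliest priority filing: 3 November 2004.
Base term: 3 November 2004 + 22 years → 3 November 2026.
Administrative Delay Adjustment: +724 days → 27 October 2028.
Marketing Approval Extension: 1335 days claimed exceeds the 604-day cap, so +604 days → 23 June 2030.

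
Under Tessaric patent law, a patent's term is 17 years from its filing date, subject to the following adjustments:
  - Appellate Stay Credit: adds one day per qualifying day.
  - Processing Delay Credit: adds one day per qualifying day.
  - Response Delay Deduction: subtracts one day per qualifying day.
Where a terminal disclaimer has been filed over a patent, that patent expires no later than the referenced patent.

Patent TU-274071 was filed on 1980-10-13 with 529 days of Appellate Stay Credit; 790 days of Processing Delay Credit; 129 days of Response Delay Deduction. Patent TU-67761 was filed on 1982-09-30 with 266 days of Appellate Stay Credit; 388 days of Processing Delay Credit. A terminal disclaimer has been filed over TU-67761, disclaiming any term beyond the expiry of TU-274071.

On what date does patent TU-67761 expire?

January 15, 2001

Natural term of TU-67761:
  Base: filing + 17 years → 30 September 1999.
  Appellate Stay Credit: +266 days → 22 June 2000.
  Processing Delay Credit: +388 days → 15 July 2001.
Expiry of referenced patent TU-274071:
  Base: filing + 17 years → 13 October 1997.
  Appellate Stay Credit: +529 days → 26 March 1999.
  Processing Delay Credit: +790 days → 24 May 2001.
  Response Delay Deduction: −129 days → 15 January 2001.
Terminal disclaimer: TU-67761 expires on the earlier of 15 July 2001 and 15 January 2001.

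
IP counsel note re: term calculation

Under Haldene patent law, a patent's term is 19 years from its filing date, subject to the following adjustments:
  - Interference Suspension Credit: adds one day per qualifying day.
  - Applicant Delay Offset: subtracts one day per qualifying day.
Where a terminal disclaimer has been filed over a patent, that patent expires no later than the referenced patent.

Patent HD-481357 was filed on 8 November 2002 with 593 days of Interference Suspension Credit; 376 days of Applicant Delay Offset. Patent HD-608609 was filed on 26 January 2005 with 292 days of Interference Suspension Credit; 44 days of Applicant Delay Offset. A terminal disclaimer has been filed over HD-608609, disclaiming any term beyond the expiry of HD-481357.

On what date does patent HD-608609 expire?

June 13, 2022

Natural term of HD-608609:
  Base: filing + 19 years → 26 January 2024.
  Interference Suspension Credit: +292 days → 13 November 2024.
  Applicant Delay Offset: −44 days → 30 September 2024.
Expiry of referenced patent HD-481357:
  Base: filing + 19 years → 8 November 2021.
  Interference Suspension Credit: +593 days → 24 June 2023.
  Applicant Delay Offset: −376 days → 13 June 2022.
Terminal disclaimer: HD-608609 expires on the earlier of 30 September 2024 and 13 June 2022.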